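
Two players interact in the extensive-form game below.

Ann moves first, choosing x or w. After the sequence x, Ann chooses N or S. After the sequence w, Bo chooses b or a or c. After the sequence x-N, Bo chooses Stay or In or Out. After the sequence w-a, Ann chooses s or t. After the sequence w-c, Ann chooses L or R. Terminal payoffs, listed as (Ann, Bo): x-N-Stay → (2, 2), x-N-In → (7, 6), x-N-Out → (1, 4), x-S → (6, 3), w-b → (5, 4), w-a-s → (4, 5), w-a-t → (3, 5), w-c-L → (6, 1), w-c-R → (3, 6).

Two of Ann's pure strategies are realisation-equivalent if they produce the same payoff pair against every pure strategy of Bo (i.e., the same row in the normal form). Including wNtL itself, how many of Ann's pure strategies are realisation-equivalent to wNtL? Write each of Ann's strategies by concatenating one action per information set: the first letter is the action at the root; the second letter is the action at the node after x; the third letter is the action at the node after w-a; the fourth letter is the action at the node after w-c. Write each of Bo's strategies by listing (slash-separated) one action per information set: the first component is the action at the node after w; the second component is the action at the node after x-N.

Row for wNtL (columns b/Stay, b/In, b/Out, a/Stay, a/In, a/Out, c/Stay, c/In, c/Out): (5,4) (5,4) (5,4) (3,5) (3,5) (3,5) (6,1) (6,1) (6,1).
Under wNtL, Ann's choice at the node after x can never be reached regardless of what Bo does, so varying those choices leaves every outcome unchanged.
Holding the reachable choices fixed and varying the unreachable one freely already gives 2 equivalent strategies.
No other strategy reproduces this row, so those 2 are the full class: wNtL, wStL.

2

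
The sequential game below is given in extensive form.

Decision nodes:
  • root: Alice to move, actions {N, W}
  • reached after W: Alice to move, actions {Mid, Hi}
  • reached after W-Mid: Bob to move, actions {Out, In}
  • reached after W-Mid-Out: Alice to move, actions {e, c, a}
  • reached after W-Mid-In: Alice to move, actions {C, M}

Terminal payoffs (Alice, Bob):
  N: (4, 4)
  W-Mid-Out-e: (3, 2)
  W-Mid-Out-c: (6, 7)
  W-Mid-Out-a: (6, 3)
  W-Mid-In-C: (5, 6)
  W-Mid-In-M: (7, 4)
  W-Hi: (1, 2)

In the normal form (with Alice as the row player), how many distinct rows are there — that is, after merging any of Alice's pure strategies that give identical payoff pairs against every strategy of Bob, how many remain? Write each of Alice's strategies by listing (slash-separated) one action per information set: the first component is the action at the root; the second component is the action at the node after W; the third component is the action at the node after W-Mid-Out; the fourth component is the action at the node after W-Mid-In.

8

Alice has 24 pure strategies: N/Mid/e/C, N/Mid/e/M, N/Mid/c/C, N/Mid/c/M, N/Mid/a/C, N/Mid/a/M, N/Hi/e/C, N/Hi/e/M, N/Hi/c/C, N/Hi/c/M, N/Hi/a/C, N/Hi/a/M, W/Mid/e/C, W/Mid/e/M, W/Mid/c/C, W/Mid/c/M, W/Mid/a/C, W/Mid/a/M, W/Hi/e/C, W/Hi/e/M, W/Hi/c/C, W/Hi/c/M, W/Hi/a/C, W/Hi/a/M. Columns: Out, In.
{N/Mid/e/C, N/Mid/e/M, N/Mid/c/C, N/Mid/c/M, N/Mid/a/C, N/Mid/a/M, N/Hi/e/C, N/Hi/e/M, N/Hi/c/C, N/Hi/c/M, N/Hi/a/C, N/Hi/a/M} → row (4,4) (4,4)
{W/Mid/e/C} → row (3,2) (5,6)
{W/Mid/e/M} → row (3,2) (7,4)
{W/Mid/c/C} → row (6,7) (5,6)
{W/Mid/c/M} → row (6,7) (7,4)
{W/Mid/a/C} → row (6,3) (5,6)
{W/Mid/a/M} → row (6,3) (7,4)
{W/Hi/e/C, W/Hi/e/M, W/Hi/c/C, W/Hi/c/M, W/Hi/a/C, W/Hi/a/M} → row (1,2) (1,2)
That's 8 distinct rows out of 24 strategies.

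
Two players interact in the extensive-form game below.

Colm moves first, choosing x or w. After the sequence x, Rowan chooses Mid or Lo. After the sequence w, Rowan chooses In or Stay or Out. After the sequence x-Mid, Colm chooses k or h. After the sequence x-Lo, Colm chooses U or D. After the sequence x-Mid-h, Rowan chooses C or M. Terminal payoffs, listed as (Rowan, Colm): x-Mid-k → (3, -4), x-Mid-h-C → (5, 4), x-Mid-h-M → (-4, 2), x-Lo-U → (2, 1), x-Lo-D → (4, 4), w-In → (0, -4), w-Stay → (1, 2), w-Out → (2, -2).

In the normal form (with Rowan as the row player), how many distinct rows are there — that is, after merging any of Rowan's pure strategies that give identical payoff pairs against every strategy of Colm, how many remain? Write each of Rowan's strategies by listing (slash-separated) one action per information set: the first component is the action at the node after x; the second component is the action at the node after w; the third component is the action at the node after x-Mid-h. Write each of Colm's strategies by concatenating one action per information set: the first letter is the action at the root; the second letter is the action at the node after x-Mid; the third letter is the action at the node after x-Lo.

9

Rowan has 12 pure strategies: Mid/In/C, Mid/In/M, Mid/Stay/C, Mid/Stay/M, Mid/Out/C, Mid/Out/M, Lo/In/C, Lo/In/M, Lo/Stay/C, Lo/Stay/M, Lo/Out/C, Lo/Out/M. Columns: xkU, xkD, xhU, xhD, wkU, wkD, whU, whD.
{Mid/In/C} → row (3,-4) (3,-4) (5,4) (5,4) (0,-4) (0,-4) (0,-4) (0,-4)
{Mid/In/M} → row (3,-4) (3,-4) (-4,2) (-4,2) (0,-4) (0,-4) (0,-4) (0,-4)
{Mid/Stay/C} → row (3,-4) (3,-4) (5,4) (5,4) (1,2) (1,2) (1,2) (1,2)
{Mid/Stay/M} → row (3,-4) (3,-4) (-4,2) (-4,2) (1,2) (1,2) (1,2) (1,2)
{Mid/Out/C} → row (3,-4) (3,-4) (5,4) (5,4) (2,-2) (2,-2) (2,-2) (2,-2)
{Mid/Out/M} → row (3,-4) (3,-4) (-4,2) (-4,2) (2,-2) (2,-2) (2,-2) (2,-2)
{Lo/In/C, Lo/In/M} → row (2,1) (4,4) (2,1) (4,4) (0,-4) (0,-4) (0,-4) (0,-4)
{Lo/Stay/C, Lo/Stay/M} → row (2,1) (4,4) (2,1) (4,4) (1,2) (1,2) (1,2) (1,2)
{Lo/Out/C, Lo/Out/M} → row (2,1) (4,4) (2,1) (4,4) (2,-2) (2,-2) (2,-2) (2,-2)
That's 9 distinct rows out of 12 strategies.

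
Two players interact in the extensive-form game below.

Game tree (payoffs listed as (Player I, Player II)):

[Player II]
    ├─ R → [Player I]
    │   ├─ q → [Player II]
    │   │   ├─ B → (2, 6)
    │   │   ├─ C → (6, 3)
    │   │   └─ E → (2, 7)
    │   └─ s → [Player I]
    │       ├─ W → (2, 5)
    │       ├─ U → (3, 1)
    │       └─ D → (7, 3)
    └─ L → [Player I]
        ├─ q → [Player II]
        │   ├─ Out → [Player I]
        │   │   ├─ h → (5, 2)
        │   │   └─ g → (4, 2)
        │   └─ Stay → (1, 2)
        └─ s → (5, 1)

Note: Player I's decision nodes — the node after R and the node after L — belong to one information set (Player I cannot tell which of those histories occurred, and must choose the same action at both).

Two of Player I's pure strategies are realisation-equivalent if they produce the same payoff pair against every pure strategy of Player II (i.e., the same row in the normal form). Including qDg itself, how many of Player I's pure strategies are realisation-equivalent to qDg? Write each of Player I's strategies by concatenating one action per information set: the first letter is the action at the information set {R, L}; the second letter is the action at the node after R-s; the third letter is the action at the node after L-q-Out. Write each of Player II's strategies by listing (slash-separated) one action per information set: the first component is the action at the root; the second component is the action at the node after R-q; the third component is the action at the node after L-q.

Row for qDg (columns R/B/Out, R/B/Stay, R/C/Out, R/C/Stay, R/E/Out, R/E/Stay, L/B/Out, L/B/Stay, L/C/Out, L/C/Stay, L/E/Out, L/E/Stay): (2,6) (2,6) (6,3) (6,3) (2,7) (2,7) (4,2) (1,2) (4,2) (1,2) (4,2) (1,2).
Under qDg, Player I's choice at the node after R-s can never be reached regardless of what Player II does, so varying those choices leaves every outcome unchanged.
Holding the reachable choices fixed and varying the unreachable one freely already gives 3 equivalent strategies.
No other strategy reproduces this row, so those 3 are the full class: qWg, qUg, qDg.

3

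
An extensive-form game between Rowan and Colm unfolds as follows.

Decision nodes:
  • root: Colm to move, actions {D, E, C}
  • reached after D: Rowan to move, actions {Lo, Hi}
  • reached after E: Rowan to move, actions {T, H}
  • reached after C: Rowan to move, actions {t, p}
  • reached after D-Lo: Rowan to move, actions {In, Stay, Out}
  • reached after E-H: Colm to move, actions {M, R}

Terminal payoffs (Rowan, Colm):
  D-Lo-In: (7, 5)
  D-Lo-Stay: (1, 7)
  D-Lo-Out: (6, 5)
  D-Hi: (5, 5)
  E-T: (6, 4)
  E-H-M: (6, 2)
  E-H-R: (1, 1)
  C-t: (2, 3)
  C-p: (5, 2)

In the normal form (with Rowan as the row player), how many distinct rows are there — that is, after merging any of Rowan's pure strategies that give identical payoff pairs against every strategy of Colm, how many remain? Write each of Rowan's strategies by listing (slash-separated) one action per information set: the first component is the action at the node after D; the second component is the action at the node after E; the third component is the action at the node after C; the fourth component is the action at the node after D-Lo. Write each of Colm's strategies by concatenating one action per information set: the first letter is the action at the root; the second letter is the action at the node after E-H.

16

Rowan has 24 pure strategies: Lo/T/t/In, Lo/T/t/Stay, Lo/T/t/Out, Lo/T/p/In, Lo/T/p/Stay, Lo/T/p/Out, Lo/H/t/In, Lo/H/t/Stay, Lo/H/t/Out, Lo/H/p/In, Lo/H/p/Stay, Lo/H/p/Out, Hi/T/t/In, Hi/T/t/Stay, Hi/T/t/Out, Hi/T/p/In, Hi/T/p/Stay, Hi/T/p/Out, Hi/H/t/In, Hi/H/t/Stay, Hi/H/t/Out, Hi/H/p/In, Hi/H/p/Stay, Hi/H/p/Out. Columns: DM, DR, EM, ER, CM, CR.
{Lo/T/t/In} → row (7,5) (7,5) (6,4) (6,4) (2,3) (2,3)
{Lo/T/t/Stay} → row (1,7) (1,7) (6,4) (6,4) (2,3) (2,3)
{Lo/T/t/Out} → row (6,5) (6,5) (6,4) (6,4) (2,3) (2,3)
{Lo/T/p/In} → row (7,5) (7,5) (6,4) (6,4) (5,2) (5,2)
{Lo/T/p/Stay} → row (1,7) (1,7) (6,4) (6,4) (5,2) (5,2)
{Lo/T/p/Out} → row (6,5) (6,5) (6,4) (6,4) (5,2) (5,2)
{Lo/H/t/In} → row (7,5) (7,5) (6,2) (1,1) (2,3) (2,3)
{Lo/H/t/Stay} → row (1,7) (1,7) (6,2) (1,1) (2,3) (2,3)
{Lo/H/t/Out} → row (6,5) (6,5) (6,2) (1,1) (2,3) (2,3)
{Lo/H/p/In} → row (7,5) (7,5) (6,2) (1,1) (5,2) (5,2)
{Lo/H/p/Stay} → row (1,7) (1,7) (6,2) (1,1) (5,2) (5,2)
{Lo/H/p/Out} → row (6,5) (6,5) (6,2) (1,1) (5,2) (5,2)
{Hi/T/t/In, Hi/T/t/Stay, Hi/T/t/Out} → row (5,5) (5,5) (6,4) (6,4) (2,3) (2,3)
{Hi/T/p/In, Hi/T/p/Stay, Hi/T/p/Out} → row (5,5) (5,5) (6,4) (6,4) (5,2) (5,2)
{Hi/H/t/In, Hi/H/t/Stay, Hi/H/t/Out} → row (5,5) (5,5) (6,2) (1,1) (2,3) (2,3)
{Hi/H/p/In, Hi/H/p/Stay, Hi/H/p/Out} → row (5,5) (5,5) (6,2) (1,1) (5,2) (5,2)
That's 16 distinct rows out of 24 strategies.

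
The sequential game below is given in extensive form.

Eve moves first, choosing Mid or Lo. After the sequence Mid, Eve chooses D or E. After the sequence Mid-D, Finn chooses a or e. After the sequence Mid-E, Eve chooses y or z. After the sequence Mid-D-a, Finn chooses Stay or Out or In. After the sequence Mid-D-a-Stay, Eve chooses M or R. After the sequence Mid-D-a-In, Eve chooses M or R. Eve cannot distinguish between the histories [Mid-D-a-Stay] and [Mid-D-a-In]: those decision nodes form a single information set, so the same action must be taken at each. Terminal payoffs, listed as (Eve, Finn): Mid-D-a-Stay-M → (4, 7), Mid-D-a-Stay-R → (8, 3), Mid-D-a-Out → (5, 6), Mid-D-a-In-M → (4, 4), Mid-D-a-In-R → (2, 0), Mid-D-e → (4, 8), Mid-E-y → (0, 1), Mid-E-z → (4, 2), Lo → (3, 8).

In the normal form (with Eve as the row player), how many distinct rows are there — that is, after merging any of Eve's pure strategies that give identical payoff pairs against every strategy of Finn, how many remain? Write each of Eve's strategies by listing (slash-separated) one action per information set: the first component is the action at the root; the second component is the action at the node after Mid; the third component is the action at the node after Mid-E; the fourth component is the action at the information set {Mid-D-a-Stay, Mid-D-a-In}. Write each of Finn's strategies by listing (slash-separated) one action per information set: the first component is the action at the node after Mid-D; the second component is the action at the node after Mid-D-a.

Eve has 16 pure strategies: Mid/D/y/M, Mid/D/y/R, Mid/D/z/M, Mid/D/z/R, Mid/E/y/M, Mid/E/y/R, Mid/E/z/M, Mid/E/z/R, Lo/D/y/M, Lo/D/y/R, Lo/D/z/M, Lo/D/z/R, Lo/E/y/M, Lo/E/y/R, Lo/E/z/M, Lo/E/z/R. Columns: a/Stay, a/Out, a/In, e/Stay, e/Out, e/In.
{Mid/D/y/M, Mid/D/z/M} → row (4,7) (5,6) (4,4) (4,8) (4,8) (4,8)
{Mid/D/y/R, Mid/D/z/R} → row (8,3) (5,6) (2,0) (4,8) (4,8) (4,8)
{Mid/E/y/M, Mid/E/y/R} → row (0,1) (0,1) (0,1) (0,1) (0,1) (0,1)
{Mid/E/z/M, Mid/E/z/R} → row (4,2) (4,2) (4,2) (4,2) (4,2) (4,2)
{Lo/D/y/M, Lo/D/y/R, Lo/D/z/M, Lo/D/z/R, Lo/E/y/M, Lo/E/y/R, Lo/E/z/M, Lo/E/z/R} → row (3,8) (3,8) (3,8) (3,8) (3,8) (3,8)
That's 5 distinct rows out of 16 strategies.

5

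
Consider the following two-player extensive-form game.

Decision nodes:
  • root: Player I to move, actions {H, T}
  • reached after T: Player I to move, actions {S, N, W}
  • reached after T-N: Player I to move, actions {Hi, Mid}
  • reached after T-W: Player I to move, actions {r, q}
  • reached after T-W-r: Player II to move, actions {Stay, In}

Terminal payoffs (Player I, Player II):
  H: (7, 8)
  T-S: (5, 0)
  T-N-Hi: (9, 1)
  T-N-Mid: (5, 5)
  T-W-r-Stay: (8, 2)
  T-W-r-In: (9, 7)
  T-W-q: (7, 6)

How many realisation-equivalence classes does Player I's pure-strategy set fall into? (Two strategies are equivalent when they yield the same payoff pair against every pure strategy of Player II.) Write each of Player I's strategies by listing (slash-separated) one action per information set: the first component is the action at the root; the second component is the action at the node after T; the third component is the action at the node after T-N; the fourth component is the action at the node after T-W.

6

Player I has 24 pure strategies: H/S/Hi/r, H/S/Hi/q, H/S/Mid/r, H/S/Mid/q, H/N/Hi/r, H/N/Hi/q, H/N/Mid/r, H/N/Mid/q, H/W/Hi/r, H/W/Hi/q, H/W/Mid/r, H/W/Mid/q, T/S/Hi/r, T/S/Hi/q, T/S/Mid/r, T/S/Mid/q, T/N/Hi/r, T/N/Hi/q, T/N/Mid/r, T/N/Mid/q, T/W/Hi/r, T/W/Hi/q, T/W/Mid/r, T/W/Mid/q. Columns: Stay, In.
{H/S/Hi/r, H/S/Hi/q, H/S/Mid/r, H/S/Mid/q, H/N/Hi/r, H/N/Hi/q, H/N/Mid/r, H/N/Mid/q, H/W/Hi/r, H/W/Hi/q, H/W/Mid/r, H/W/Mid/q} → row (7,8) (7,8)
{T/S/Hi/r, T/S/Hi/q, T/S/Mid/r, T/S/Mid/q} → row (5,0) (5,0)
{T/N/Hi/r, T/N/Hi/q} → row (9,1) (9,1)
{T/N/Mid/r, T/N/Mid/q} → row (5,5) (5,5)
{T/W/Hi/r, T/W/Mid/r} → row (8,2) (9,7)
{T/W/Hi/q, T/W/Mid/q} → row (7,6) (7,6)
That's 6 distinct rows out of 24 strategies.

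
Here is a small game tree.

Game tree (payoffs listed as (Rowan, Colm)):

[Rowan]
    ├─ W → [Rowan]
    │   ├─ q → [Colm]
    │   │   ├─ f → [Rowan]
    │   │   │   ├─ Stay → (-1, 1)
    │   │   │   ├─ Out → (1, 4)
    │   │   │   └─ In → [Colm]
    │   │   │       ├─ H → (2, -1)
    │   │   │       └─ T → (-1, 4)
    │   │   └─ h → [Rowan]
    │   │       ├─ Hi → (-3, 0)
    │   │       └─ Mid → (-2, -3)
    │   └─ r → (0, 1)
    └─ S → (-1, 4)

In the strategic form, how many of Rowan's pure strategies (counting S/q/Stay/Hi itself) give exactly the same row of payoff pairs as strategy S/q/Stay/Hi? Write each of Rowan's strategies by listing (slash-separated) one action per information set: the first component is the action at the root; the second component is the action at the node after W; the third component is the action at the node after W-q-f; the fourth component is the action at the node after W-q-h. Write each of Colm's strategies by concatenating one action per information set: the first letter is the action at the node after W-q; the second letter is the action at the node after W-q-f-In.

Row for S/q/Stay/Hi (columns fH, fT, hH, hT): (-1,4) (-1,4) (-1,4) (-1,4).
Under S/q/Stay/Hi, Rowan's choice at the node after W and at the node after W-q-f and at the node after W-q-h can never be reached regardless of what Colm does, so varying those choices leaves every outcome unchanged.
Holding the reachable choices fixed and varying the unreachable ones freely already gives 2 × 3 × 2 = 12 equivalent strategies.
No other strategy reproduces this row, so those 12 are the full class: S/q/Stay/Hi, S/q/Stay/Mid, S/q/Out/Hi, S/q/Out/Mid, S/q/In/Hi, S/q/In/Mid, S/r/Stay/Hi, S/r/Stay/Mid, S/r/Out/Hi, S/r/Out/Mid, S/r/In/Hi, S/r/In/Mid.

12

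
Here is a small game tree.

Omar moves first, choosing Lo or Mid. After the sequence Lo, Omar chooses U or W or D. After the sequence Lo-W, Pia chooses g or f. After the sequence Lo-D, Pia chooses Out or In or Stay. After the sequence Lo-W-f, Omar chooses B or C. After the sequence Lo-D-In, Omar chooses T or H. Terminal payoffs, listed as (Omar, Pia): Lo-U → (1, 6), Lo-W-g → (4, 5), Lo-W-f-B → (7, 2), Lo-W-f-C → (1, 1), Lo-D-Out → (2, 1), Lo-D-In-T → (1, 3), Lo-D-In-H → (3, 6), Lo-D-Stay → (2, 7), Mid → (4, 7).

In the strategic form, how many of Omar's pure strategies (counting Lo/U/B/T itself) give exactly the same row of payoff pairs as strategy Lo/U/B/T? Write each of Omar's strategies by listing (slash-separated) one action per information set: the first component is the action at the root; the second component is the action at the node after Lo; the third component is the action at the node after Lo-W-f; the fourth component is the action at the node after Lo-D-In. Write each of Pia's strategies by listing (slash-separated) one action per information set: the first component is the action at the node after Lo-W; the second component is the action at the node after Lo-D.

Row for Lo/U/B/T (columns g/Out, g/In, g/Stay, f/Out, f/In, f/Stay): (1,6) (1,6) (1,6) (1,6) (1,6) (1,6).
Under Lo/U/B/T, Omar's choice at the node after Lo-W-f and at the node after Lo-D-In can never be reached regardless of what Pia does, so varying those choices leaves every outcome unchanged.
Holding the reachable choices fixed and varying the unreachable ones freely already gives 2 × 2 = 4 equivalent strategies.
No other strategy reproduces this row, so those 4 are the full class: Lo/U/B/T, Lo/U/B/H, Lo/U/C/T, Lo/U/C/H.

4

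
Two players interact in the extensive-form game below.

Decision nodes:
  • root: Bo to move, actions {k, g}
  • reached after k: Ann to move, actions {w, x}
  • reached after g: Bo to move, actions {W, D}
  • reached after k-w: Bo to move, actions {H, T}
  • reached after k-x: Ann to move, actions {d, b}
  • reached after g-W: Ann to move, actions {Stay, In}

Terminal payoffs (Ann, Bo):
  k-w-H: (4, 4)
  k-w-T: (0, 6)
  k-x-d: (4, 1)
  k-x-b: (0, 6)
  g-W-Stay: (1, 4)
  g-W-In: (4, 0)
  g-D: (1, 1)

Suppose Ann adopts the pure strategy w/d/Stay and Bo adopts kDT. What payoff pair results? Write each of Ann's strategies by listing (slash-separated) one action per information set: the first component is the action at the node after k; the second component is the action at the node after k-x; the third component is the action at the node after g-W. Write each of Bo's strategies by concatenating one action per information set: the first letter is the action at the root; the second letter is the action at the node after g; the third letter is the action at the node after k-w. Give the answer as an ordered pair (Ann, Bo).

Trace the play path from the root:
  Bo plays k
  Ann plays w at [k]
  Bo plays T at [k-w]
→ terminal payoff (0, 6).
(Ann's choice at the node after k-x is never reached on this path, so it doesn't affect the outcome.)

(0, 6)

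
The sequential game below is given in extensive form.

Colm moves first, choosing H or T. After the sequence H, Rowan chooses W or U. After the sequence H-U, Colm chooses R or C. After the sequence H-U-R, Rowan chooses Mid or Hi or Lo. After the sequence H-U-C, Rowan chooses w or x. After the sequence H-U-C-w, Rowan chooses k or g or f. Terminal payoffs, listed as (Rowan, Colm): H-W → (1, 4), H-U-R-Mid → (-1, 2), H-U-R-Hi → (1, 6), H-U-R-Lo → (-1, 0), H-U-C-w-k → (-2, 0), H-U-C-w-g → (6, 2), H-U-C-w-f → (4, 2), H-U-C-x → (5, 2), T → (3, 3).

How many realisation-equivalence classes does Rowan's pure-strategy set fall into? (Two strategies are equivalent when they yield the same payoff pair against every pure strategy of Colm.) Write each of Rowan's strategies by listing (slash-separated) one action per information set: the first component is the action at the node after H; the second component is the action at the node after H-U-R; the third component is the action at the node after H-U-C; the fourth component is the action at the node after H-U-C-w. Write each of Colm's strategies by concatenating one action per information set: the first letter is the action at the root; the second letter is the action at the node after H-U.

13

Rowan has 36 pure strategies: W/Mid/w/k, W/Mid/w/g, W/Mid/w/f, W/Mid/x/k, W/Mid/x/g, W/Mid/x/f, W/Hi/w/k, W/Hi/w/g, W/Hi/w/f, W/Hi/x/k, W/Hi/x/g, W/Hi/x/f, W/Lo/w/k, W/Lo/w/g, W/Lo/w/f, W/Lo/x/k, W/Lo/x/g, W/Lo/x/f, U/Mid/w/k, U/Mid/w/g, U/Mid/w/f, U/Mid/x/k, U/Mid/x/g, U/Mid/x/f, U/Hi/w/k, U/Hi/w/g, U/Hi/w/f, U/Hi/x/k, U/Hi/x/g, U/Hi/x/f, U/Lo/w/k, U/Lo/w/g, U/Lo/w/f, U/Lo/x/k, U/Lo/x/g, U/Lo/x/f. Columns: HR, HC, TR, TC.
{W/Mid/w/k, W/Mid/w/g, W/Mid/w/f, W/Mid/x/k, W/Mid/x/g, W/Mid/x/f, W/Hi/w/k, W/Hi/w/g, W/Hi/w/f, W/Hi/x/k, W/Hi/x/g, W/Hi/x/f, W/Lo/w/k, W/Lo/w/g, W/Lo/w/f, W/Lo/x/k, W/Lo/x/g, W/Lo/x/f} → row (1,4) (1,4) (3,3) (3,3)
{U/Mid/w/k} → row (-1,2) (-2,0) (3,3) (3,3)
{U/Mid/w/g} → row (-1,2) (6,2) (3,3) (3,3)
{U/Mid/w/f} → row (-1,2) (4,2) (3,3) (3,3)
{U/Mid/x/k, U/Mid/x/g, U/Mid/x/f} → row (-1,2) (5,2) (3,3) (3,3)
{U/Hi/w/k} → row (1,6) (-2,0) (3,3) (3,3)
{U/Hi/w/g} → row (1,6) (6,2) (3,3) (3,3)
{U/Hi/w/f} → row (1,6) (4,2) (3,3) (3,3)
{U/Hi/x/k, U/Hi/x/g, U/Hi/x/f} → row (1,6) (5,2) (3,3) (3,3)
{U/Lo/w/k} → row (-1,0) (-2,0) (3,3) (3,3)
{U/Lo/w/g} → row (-1,0) (6,2) (3,3) (3,3)
{U/Lo/w/f} → row (-1,0) (4,2) (3,3) (3,3)
{U/Lo/x/k, U/Lo/x/g, U/Lo/x/f} → row (-1,0) (5,2) (3,3) (3,3)
That's 13 distinct rows out of 36 strategies.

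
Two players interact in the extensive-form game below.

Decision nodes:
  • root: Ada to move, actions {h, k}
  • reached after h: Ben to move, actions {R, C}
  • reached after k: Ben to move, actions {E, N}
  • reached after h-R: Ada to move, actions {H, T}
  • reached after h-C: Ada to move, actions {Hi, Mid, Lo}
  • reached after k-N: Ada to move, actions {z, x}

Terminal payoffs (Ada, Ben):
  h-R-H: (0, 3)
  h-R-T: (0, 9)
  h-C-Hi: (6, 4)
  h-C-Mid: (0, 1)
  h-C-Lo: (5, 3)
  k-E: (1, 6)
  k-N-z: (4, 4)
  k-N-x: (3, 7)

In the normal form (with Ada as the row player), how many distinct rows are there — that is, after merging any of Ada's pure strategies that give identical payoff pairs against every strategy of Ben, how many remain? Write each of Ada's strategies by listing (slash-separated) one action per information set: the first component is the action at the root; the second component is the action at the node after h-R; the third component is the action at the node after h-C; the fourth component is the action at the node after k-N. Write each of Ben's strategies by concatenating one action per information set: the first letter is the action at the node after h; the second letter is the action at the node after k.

8

Ada has 24 pure strategies: h/H/Hi/z, h/H/Hi/x, h/H/Mid/z, h/H/Mid/x, h/H/Lo/z, h/H/Lo/x, h/T/Hi/z, h/T/Hi/x, h/T/Mid/z, h/T/Mid/x, h/T/Lo/z, h/T/Lo/x, k/H/Hi/z, k/H/Hi/x, k/H/Mid/z, k/H/Mid/x, k/H/Lo/z, k/H/Lo/x, k/T/Hi/z, k/T/Hi/x, k/T/Mid/z, k/T/Mid/x, k/T/Lo/z, k/T/Lo/x. Columns: RE, RN, CE, CN.
{h/H/Hi/z, h/H/Hi/x} → row (0,3) (0,3) (6,4) (6,4)
{h/H/Mid/z, h/H/Mid/x} → row (0,3) (0,3) (0,1) (0,1)
{h/H/Lo/z, h/H/Lo/x} → row (0,3) (0,3) (5,3) (5,3)
{h/T/Hi/z, h/T/Hi/x} → row (0,9) (0,9) (6,4) (6,4)
{h/T/Mid/z, h/T/Mid/x} → row (0,9) (0,9) (0,1) (0,1)
{h/T/Lo/z, h/T/Lo/x} → row (0,9) (0,9) (5,3) (5,3)
{k/H/Hi/z, k/H/Mid/z, k/H/Lo/z, k/T/Hi/z, k/T/Mid/z, k/T/Lo/z} → row (1,6) (4,4) (1,6) (4,4)
{k/H/Hi/x, k/H/Mid/x, k/H/Lo/x, k/T/Hi/x, k/T/Mid/x, k/T/Lo/x} → row (1,6) (3,7) (1,6) (3,7)
That's 8 distinct rows out of 24 strategies.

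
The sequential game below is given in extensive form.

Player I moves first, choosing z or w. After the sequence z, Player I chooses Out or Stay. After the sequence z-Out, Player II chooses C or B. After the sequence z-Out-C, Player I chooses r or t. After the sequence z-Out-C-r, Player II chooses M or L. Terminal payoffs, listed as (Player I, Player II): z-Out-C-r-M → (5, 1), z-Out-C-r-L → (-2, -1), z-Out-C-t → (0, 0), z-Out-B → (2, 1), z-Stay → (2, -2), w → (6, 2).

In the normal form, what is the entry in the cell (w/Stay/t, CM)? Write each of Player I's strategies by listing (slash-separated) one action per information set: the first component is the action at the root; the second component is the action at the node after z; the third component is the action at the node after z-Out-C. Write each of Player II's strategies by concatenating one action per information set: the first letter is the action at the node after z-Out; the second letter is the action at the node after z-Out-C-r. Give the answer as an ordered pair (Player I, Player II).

(6, 2)

Trace the play path from the root:
  Player I plays w
→ terminal payoff (6, 2).
(Player I's choice at the node after z is never reached on this path, so it doesn't affect the outcome.)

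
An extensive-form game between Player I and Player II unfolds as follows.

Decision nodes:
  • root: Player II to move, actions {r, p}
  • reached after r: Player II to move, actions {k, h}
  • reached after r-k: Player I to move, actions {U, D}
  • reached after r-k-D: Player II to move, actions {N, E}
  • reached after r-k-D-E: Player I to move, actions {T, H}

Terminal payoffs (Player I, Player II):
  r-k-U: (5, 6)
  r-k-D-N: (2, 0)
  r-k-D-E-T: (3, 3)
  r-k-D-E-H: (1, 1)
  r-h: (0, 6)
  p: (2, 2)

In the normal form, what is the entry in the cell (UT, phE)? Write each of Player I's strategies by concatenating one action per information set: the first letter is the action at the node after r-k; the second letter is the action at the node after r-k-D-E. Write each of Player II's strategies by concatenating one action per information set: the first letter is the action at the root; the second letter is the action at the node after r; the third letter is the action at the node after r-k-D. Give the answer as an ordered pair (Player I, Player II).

Trace the play path from the root:
  Player II plays p
→ terminal payoff (2, 2).
(Player I's choice at the node after r-k is never reached on this path, so it doesn't affect the outcome.)

(2, 2)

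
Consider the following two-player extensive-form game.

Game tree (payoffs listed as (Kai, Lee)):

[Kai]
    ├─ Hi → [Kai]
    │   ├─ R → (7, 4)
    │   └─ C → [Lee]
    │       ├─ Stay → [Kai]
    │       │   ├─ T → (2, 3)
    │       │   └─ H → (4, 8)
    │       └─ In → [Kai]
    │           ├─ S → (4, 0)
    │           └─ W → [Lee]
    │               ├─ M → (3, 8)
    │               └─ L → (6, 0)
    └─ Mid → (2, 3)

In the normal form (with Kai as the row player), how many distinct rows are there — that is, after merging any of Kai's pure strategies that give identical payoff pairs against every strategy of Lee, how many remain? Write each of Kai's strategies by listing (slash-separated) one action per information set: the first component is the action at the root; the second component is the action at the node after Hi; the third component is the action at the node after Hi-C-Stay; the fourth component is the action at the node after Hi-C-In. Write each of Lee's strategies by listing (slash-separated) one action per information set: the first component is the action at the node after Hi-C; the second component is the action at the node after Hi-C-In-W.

Kai has 16 pure strategies: Hi/R/T/S, Hi/R/T/W, Hi/R/H/S, Hi/R/H/W, Hi/C/T/S, Hi/C/T/W, Hi/C/H/S, Hi/C/H/W, Mid/R/T/S, Mid/R/T/W, Mid/R/H/S, Mid/R/H/W, Mid/C/T/S, Mid/C/T/W, Mid/C/H/S, Mid/C/H/W. Columns: Stay/M, Stay/L, In/M, In/L.
{Hi/R/T/S, Hi/R/T/W, Hi/R/H/S, Hi/R/H/W} → row (7,4) (7,4) (7,4) (7,4)
{Hi/C/T/S} → row (2,3) (2,3) (4,0) (4,0)
{Hi/C/T/W} → row (2,3) (2,3) (3,8) (6,0)
{Hi/C/H/S} → row (4,8) (4,8) (4,0) (4,0)
{Hi/C/H/W} → row (4,8) (4,8) (3,8) (6,0)
{Mid/R/T/S, Mid/R/T/W, Mid/R/H/S, Mid/R/H/W, Mid/C/T/S, Mid/C/T/W, Mid/C/H/S, Mid/C/H/W} → row (2,3) (2,3) (2,3) (2,3)
That's 6 distinct rows out of 16 strategies.

6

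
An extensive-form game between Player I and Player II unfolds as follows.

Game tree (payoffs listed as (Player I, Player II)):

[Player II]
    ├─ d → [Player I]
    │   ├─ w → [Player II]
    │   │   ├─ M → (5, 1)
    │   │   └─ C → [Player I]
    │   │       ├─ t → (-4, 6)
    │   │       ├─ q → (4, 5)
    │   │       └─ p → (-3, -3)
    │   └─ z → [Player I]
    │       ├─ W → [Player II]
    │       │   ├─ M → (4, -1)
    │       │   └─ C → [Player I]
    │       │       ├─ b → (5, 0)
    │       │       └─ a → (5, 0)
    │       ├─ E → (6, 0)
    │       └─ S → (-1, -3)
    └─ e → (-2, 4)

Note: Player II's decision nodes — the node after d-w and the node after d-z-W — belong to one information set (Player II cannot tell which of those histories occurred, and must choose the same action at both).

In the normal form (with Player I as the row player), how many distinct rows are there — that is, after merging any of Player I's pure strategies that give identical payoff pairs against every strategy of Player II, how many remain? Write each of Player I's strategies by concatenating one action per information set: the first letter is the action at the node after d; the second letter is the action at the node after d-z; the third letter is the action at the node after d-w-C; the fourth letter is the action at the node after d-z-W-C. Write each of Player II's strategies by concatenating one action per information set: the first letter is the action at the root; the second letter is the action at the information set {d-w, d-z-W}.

6

Player I has 36 pure strategies: wWtb, wWta, wWqb, wWqa, wWpb, wWpa, wEtb, wEta, wEqb, wEqa, wEpb, wEpa, wStb, wSta, wSqb, wSqa, wSpb, wSpa, zWtb, zWta, zWqb, zWqa, zWpb, zWpa, zEtb, zEta, zEqb, zEqa, zEpb, zEpa, zStb, zSta, zSqb, zSqa, zSpb, zSpa. Columns: dM, dC, eM, eC.
{wWtb, wWta, wEtb, wEta, wStb, wSta} → row (5,1) (-4,6) (-2,4) (-2,4)
{wWqb, wWqa, wEqb, wEqa, wSqb, wSqa} → row (5,1) (4,5) (-2,4) (-2,4)
{wWpb, wWpa, wEpb, wEpa, wSpb, wSpa} → row (5,1) (-3,-3) (-2,4) (-2,4)
{zWtb, zWta, zWqb, zWqa, zWpb, zWpa} → row (4,-1) (5,0) (-2,4) (-2,4)
{zEtb, zEta, zEqb, zEqa, zEpb, zEpa} → row (6,0) (6,0) (-2,4) (-2,4)
{zStb, zSta, zSqb, zSqa, zSpb, zSpa} → row (-1,-3) (-1,-3) (-2,4) (-2,4)
That's 6 distinct rows out of 36 strategies.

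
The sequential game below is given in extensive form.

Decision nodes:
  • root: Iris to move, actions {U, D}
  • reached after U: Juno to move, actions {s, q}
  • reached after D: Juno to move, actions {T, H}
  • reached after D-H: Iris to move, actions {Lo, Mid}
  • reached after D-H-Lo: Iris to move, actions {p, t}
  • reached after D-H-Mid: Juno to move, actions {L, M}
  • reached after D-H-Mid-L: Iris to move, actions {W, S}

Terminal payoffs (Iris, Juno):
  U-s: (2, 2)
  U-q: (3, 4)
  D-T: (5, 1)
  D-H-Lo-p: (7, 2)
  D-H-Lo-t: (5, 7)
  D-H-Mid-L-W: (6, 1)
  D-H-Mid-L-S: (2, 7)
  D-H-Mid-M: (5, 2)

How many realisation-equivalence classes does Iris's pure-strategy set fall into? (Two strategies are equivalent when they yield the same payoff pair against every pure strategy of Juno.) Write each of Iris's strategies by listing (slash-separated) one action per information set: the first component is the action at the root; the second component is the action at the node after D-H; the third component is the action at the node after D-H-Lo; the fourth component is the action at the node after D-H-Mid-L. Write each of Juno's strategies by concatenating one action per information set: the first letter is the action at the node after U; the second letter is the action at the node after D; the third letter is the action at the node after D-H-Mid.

5

Iris has 16 pure strategies: U/Lo/p/W, U/Lo/p/S, U/Lo/t/W, U/Lo/t/S, U/Mid/p/W, U/Mid/p/S, U/Mid/t/W, U/Mid/t/S, D/Lo/p/W, D/Lo/p/S, D/Lo/t/W, D/Lo/t/S, D/Mid/p/W, D/Mid/p/S, D/Mid/t/W, D/Mid/t/S. Columns: sTL, sTM, sHL, sHM, qTL, qTM, qHL, qHM.
{U/Lo/p/W, U/Lo/p/S, U/Lo/t/W, U/Lo/t/S, U/Mid/p/W, U/Mid/p/S, U/Mid/t/W, U/Mid/t/S} → row (2,2) (2,2) (2,2) (2,2) (3,4) (3,4) (3,4) (3,4)
{D/Lo/p/W, D/Lo/p/S} → row (5,1) (5,1) (7,2) (7,2) (5,1) (5,1) (7,2) (7,2)
{D/Lo/t/W, D/Lo/t/S} → row (5,1) (5,1) (5,7) (5,7) (5,1) (5,1) (5,7) (5,7)
{D/Mid/p/W, D/Mid/t/W} → row (5,1) (5,1) (6,1) (5,2) (5,1) (5,1) (6,1) (5,2)
{D/Mid/p/S, D/Mid/t/S} → row (5,1) (5,1) (2,7) (5,2) (5,1) (5,1) (2,7) (5,2)
That's 5 distinct rows out of 16 strategies.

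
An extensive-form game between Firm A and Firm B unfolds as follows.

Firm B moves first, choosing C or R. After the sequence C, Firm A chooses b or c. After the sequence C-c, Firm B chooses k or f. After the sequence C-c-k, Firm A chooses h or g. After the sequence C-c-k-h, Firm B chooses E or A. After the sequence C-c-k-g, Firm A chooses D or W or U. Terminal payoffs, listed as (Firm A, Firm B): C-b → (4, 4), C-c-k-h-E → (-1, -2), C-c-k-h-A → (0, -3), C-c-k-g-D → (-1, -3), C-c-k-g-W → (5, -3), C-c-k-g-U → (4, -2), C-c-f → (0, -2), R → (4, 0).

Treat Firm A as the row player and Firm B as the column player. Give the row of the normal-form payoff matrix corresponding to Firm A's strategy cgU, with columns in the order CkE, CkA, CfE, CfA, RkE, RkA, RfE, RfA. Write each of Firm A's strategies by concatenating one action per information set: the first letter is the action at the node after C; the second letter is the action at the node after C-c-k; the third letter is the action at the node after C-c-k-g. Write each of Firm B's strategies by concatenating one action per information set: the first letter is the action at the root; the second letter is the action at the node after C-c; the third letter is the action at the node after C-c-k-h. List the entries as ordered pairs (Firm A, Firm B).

(4,-2) (4,-2) (0,-2) (0,-2) (4,0) (4,0) (4,0) (4,0)

vs CkE: Firm B plays C → Firm A plays c at [C] → Firm B plays k at [C-c] → Firm A plays g at [C-c-k] → Firm A plays U at [C-c-k-g] → (4, -2)
vs CkA: Firm B plays C → Firm A plays c at [C] → Firm B plays k at [C-c] → Firm A plays g at [C-c-k] → Firm A plays U at [C-c-k-g] → (4, -2)
vs CfE: Firm B plays C → Firm A plays c at [C] → Firm B plays f at [C-c] → (0, -2)
vs CfA: Firm B plays C → Firm A plays c at [C] → Firm B plays f at [C-c] → (0, -2)
vs RkE: Firm B plays R → (4, 0)
vs RkA: Firm B plays R → (4, 0)
vs RfE: Firm B plays R → (4, 0)
vs RfA: Firm B plays R → (4, 0)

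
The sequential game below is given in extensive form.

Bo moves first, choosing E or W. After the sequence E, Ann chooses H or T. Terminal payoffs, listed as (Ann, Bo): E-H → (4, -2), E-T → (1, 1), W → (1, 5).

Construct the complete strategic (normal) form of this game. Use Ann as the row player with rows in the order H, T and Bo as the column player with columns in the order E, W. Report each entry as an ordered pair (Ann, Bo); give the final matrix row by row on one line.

Row H: E→(4,-2), W→(1,5)
Row T: E→(1,1), W→(1,5)

H: (4,-2) (1,5) | T: (1,1) (1,5)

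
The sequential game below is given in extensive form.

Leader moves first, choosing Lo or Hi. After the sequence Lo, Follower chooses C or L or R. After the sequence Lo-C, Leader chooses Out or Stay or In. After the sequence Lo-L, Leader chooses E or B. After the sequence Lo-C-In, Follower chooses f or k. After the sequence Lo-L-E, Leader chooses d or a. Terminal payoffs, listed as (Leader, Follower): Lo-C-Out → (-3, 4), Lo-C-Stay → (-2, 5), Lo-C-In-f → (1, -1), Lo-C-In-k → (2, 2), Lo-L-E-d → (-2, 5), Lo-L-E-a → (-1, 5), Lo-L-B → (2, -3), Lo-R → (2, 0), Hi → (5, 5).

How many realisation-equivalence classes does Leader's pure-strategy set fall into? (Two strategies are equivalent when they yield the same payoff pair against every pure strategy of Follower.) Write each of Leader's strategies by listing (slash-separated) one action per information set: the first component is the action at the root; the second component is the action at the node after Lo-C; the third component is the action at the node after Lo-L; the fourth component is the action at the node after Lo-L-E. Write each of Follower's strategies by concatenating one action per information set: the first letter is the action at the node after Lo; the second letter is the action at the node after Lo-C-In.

Leader has 24 pure strategies: Lo/Out/E/d, Lo/Out/E/a, Lo/Out/B/d, Lo/Out/B/a, Lo/Stay/E/d, Lo/Stay/E/a, Lo/Stay/B/d, Lo/Stay/B/a, Lo/In/E/d, Lo/In/E/a, Lo/In/B/d, Lo/In/B/a, Hi/Out/E/d, Hi/Out/E/a, Hi/Out/B/d, Hi/Out/B/a, Hi/Stay/E/d, Hi/Stay/E/a, Hi/Stay/B/d, Hi/Stay/B/a, Hi/In/E/d, Hi/In/E/a, Hi/In/B/d, Hi/In/B/a. Columns: Cf, Ck, Lf, Lk, Rf, Rk.
{Lo/Out/E/d} → row (-3,4) (-3,4) (-2,5) (-2,5) (2,0) (2,0)
{Lo/Out/E/a} → row (-3,4) (-3,4) (-1,5) (-1,5) (2,0) (2,0)
{Lo/Out/B/d, Lo/Out/B/a} → row (-3,4) (-3,4) (2,-3) (2,-3) (2,0) (2,0)
{Lo/Stay/E/d} → row (-2,5) (-2,5) (-2,5) (-2,5) (2,0) (2,0)
{Lo/Stay/E/a} → row (-2,5) (-2,5) (-1,5) (-1,5) (2,0) (2,0)
{Lo/Stay/B/d, Lo/Stay/B/a} → row (-2,5) (-2,5) (2,-3) (2,-3) (2,0) (2,0)
{Lo/In/E/d} → row (1,-1) (2,2) (-2,5) (-2,5) (2,0) (2,0)
{Lo/In/E/a} → row (1,-1) (2,2) (-1,5) (-1,5) (2,0) (2,0)
{Lo/In/B/d, Lo/In/B/a} → row (1,-1) (2,2) (2,-3) (2,-3) (2,0) (2,0)
{Hi/Out/E/d, Hi/Out/E/a, Hi/Out/B/d, Hi/Out/B/a, Hi/Stay/E/d, Hi/Stay/E/a, Hi/Stay/B/d, Hi/Stay/B/a, Hi/In/E/d, Hi/In/E/a, Hi/In/B/d, Hi/In/B/a} → row (5,5) (5,5) (5,5) (5,5) (5,5) (5,5)
That's 10 distinct rows out of 24 strategies.

10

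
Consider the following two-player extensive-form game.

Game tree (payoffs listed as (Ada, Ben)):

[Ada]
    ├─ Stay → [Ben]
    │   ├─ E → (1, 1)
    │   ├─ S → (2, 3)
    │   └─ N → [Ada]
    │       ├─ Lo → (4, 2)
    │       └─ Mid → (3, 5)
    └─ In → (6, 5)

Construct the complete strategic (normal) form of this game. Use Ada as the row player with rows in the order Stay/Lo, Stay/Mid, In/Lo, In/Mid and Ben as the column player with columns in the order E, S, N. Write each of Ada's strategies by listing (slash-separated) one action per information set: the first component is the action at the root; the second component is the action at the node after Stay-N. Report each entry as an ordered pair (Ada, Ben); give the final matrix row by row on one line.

                E        S        N
 Stay/Lo    (1,1)    (2,3)    (4,2)
Stay/Mid    (1,1)    (2,3)    (3,5)
   In/Lo    (6,5)    (6,5)    (6,5)
  In/Mid    (6,5)    (6,5)    (6,5)

Stay/Lo: (1,1) (2,3) (4,2) | Stay/Mid: (1,1) (2,3) (3,5) | In/Lo: (6,5) (6,5) (6,5) | In/Mid: (6,5) (6,5) (6,5)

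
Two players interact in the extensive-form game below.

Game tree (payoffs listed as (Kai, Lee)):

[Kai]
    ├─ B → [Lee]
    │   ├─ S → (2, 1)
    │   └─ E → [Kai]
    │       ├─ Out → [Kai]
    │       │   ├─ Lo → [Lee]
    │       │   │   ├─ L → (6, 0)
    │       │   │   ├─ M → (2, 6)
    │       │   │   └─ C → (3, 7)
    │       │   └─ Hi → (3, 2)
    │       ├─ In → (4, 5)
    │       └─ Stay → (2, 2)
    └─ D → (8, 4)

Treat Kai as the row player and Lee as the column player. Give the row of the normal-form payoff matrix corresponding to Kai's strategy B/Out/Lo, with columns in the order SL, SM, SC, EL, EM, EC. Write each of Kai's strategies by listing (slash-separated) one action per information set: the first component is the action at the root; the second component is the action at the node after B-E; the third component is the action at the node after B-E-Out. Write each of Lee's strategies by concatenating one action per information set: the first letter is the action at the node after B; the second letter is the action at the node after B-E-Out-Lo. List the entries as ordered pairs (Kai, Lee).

vs SL: Kai plays B → Lee plays S at [B] → (2, 1)
vs SM: Kai plays B → Lee plays S at [B] → (2, 1)
vs SC: Kai plays B → Lee plays S at [B] → (2, 1)
vs EL: Kai plays B → Lee plays E at [B] → Kai plays Out at [B-E] → Kai plays Lo at [B-E-Out] → Lee plays L at [B-E-Out-Lo] → (6, 0)
vs EM: Kai plays B → Lee plays E at [B] → Kai plays Out at [B-E] → Kai plays Lo at [B-E-Out] → Lee plays M at [B-E-Out-Lo] → (2, 6)
vs EC: Kai plays B → Lee plays E at [B] → Kai plays Out at [B-E] → Kai plays Lo at [B-E-Out] → Lee plays C at [B-E-Out-Lo] → (3, 7)

(2,1) (2,1) (2,1) (6,0) (2,6) (3,7)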